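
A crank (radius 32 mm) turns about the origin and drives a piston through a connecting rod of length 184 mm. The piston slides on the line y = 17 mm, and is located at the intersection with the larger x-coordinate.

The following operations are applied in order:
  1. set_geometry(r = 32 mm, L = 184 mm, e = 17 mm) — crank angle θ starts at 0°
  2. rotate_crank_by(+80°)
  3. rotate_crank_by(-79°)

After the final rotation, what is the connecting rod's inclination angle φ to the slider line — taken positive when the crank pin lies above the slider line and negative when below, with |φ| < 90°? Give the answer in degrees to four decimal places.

set_geometry: r = 32 mm, L = 184 mm, e = 17 mm; θ ← 0°
rotate_crank_by(+80°): θ ← 0° +80° = 80°
rotate_crank_by(-79°): θ ← 80° -79° = 1°
crank pin P = (r cos θ, r sin θ) = (31.995126, 0.558477)
h = r sin θ − e = 0.558477 − 17 = -16.441523
sin φ = h / L = -16.441523 / 184 = -0.08935610
φ = arcsin(-0.08935610) = -5.126565°

-5.1266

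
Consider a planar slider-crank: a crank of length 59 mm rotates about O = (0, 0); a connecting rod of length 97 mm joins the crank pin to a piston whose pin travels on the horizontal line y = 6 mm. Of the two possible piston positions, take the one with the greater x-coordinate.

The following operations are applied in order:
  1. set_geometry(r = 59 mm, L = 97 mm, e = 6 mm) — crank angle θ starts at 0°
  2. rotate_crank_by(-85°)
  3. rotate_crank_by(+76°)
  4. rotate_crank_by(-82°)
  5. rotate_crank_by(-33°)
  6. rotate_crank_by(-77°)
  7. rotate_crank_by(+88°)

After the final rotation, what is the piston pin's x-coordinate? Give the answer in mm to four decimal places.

set_geometry: r = 59 mm, L = 97 mm, e = 6 mm; θ ← 0°
rotate_crank_by(-85°): θ ← 0° -85° = -85°
rotate_crank_by(+76°): θ ← -85° +76° = -9°
rotate_crank_by(-82°): θ ← -9° -82° = -91°
rotate_crank_by(-33°): θ ← -91° -33° = -124°
rotate_crank_by(-77°): θ ← -124° -77° = -201°
rotate_crank_by(+88°): θ ← -201° +88° = -113°
crank pin P = (r cos θ, r sin θ) = (-23.053137, -54.309786)
h = r sin θ − e = -54.309786 − 6 = -60.309786
x = r cos θ + √(L² − h²) = -23.053137 + √(9409.0 − 3637.2703) = -23.053137 + 75.971901 = 52.918764

52.9188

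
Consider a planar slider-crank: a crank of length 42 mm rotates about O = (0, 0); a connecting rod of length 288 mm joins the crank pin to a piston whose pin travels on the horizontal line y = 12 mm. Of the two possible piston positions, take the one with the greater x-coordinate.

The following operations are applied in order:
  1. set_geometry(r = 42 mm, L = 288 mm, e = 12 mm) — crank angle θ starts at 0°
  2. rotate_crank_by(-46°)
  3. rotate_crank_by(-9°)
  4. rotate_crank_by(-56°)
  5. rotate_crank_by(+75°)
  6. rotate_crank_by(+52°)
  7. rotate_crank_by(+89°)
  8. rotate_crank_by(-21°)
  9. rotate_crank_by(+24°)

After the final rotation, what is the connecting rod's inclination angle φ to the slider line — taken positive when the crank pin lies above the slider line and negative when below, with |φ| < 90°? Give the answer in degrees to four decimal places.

set_geometry: r = 42 mm, L = 288 mm, e = 12 mm; θ ← 0°
rotate_crank_by(-46°): θ ← 0° -46° = -46°
rotate_crank_by(-9°): θ ← -46° -9° = -55°
rotate_crank_by(-56°): θ ← -55° -56° = -111°
rotate_crank_by(+75°): θ ← -111° +75° = -36°
rotate_crank_by(+52°): θ ← -36° +52° = 16°
rotate_crank_by(+89°): θ ← 16° +89° = 105°
rotate_crank_by(-21°): θ ← 105° -21° = 84°
rotate_crank_by(+24°): θ ← 84° +24° = 108°
crank pin P = (r cos θ, r sin θ) = (-12.978714, 39.944374)
h = r sin θ − e = 39.944374 − 12 = 27.944374
sin φ = h / L = 27.944374 / 288 = 0.09702908
φ = arcsin(0.09702908) = 5.568117°

5.5681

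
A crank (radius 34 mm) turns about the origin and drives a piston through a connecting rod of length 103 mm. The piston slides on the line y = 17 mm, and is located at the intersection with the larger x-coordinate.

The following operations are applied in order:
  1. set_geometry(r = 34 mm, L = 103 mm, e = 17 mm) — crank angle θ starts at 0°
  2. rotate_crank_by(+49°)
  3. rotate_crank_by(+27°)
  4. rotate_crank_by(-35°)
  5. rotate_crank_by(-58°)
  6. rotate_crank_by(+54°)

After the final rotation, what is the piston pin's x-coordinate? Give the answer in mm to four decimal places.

130.0954

set_geometry: r = 34 mm, L = 103 mm, e = 17 mm; θ ← 0°
rotate_crank_by(+49°): θ ← 0° +49° = 49°
rotate_crank_by(+27°): θ ← 49° +27° = 76°
rotate_crank_by(-35°): θ ← 76° -35° = 41°
rotate_crank_by(-58°): θ ← 41° -58° = -17°
rotate_crank_by(+54°): θ ← -17° +54° = 37°
crank pin P = (r cos θ, r sin θ) = (27.153607, 20.461711)
h = r sin θ − e = 20.461711 − 17 = 3.461711
x = r cos θ + √(L² − h²) = 27.153607 + √(10609.0 − 11.9834) = 27.153607 + 102.941812 = 130.095419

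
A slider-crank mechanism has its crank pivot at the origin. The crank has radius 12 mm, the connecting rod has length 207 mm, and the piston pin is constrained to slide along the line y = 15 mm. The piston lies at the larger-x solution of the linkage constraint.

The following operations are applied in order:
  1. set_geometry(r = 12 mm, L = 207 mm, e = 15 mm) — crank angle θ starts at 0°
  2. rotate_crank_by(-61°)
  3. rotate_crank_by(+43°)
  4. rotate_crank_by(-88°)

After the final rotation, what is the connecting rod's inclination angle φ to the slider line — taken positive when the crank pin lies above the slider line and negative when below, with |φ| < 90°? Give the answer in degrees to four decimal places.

-7.3650

set_geometry: r = 12 mm, L = 207 mm, e = 15 mm; θ ← 0°
rotate_crank_by(-61°): θ ← 0° -61° = -61°
rotate_crank_by(+43°): θ ← -61° +43° = -18°
rotate_crank_by(-88°): θ ← -18° -88° = -106°
crank pin P = (r cos θ, r sin θ) = (-3.307648, -11.535140)
h = r sin θ − e = -11.535140 − 15 = -26.535140
sin φ = h / L = -26.535140 / 207 = -0.12818908
φ = arcsin(-0.12818908) = -7.364959°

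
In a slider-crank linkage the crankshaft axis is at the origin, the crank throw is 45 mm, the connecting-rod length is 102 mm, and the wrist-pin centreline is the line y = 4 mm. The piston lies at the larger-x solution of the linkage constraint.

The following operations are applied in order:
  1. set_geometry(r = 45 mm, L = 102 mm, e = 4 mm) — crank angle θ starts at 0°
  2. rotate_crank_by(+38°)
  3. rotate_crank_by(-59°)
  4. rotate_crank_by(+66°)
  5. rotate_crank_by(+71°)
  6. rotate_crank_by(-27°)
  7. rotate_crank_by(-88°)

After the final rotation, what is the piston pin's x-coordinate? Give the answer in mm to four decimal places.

set_geometry: r = 45 mm, L = 102 mm, e = 4 mm; θ ← 0°
rotate_crank_by(+38°): θ ← 0° +38° = 38°
rotate_crank_by(-59°): θ ← 38° -59° = -21°
rotate_crank_by(+66°): θ ← -21° +66° = 45°
rotate_crank_by(+71°): θ ← 45° +71° = 116°
rotate_crank_by(-27°): θ ← 116° -27° = 89°
rotate_crank_by(-88°): θ ← 89° -88° = 1°
crank pin P = (r cos θ, r sin θ) = (44.993146, 0.785358)
h = r sin θ − e = 0.785358 − 4 = -3.214642
x = r cos θ + √(L² − h²) = 44.993146 + √(10404.0 − 10.3339) = 44.993146 + 101.949331 = 146.942477

146.9425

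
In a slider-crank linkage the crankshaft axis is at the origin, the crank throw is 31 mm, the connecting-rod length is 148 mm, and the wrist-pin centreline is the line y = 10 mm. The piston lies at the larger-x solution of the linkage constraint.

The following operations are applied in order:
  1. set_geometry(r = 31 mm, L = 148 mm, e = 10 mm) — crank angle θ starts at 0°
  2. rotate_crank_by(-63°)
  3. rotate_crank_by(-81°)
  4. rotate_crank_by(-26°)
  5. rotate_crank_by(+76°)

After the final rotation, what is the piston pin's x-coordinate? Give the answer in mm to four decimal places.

set_geometry: r = 31 mm, L = 148 mm, e = 10 mm; θ ← 0°
rotate_crank_by(-63°): θ ← 0° -63° = -63°
rotate_crank_by(-81°): θ ← -63° -81° = -144°
rotate_crank_by(-26°): θ ← -144° -26° = -170°
rotate_crank_by(+76°): θ ← -170° +76° = -94°
crank pin P = (r cos θ, r sin θ) = (-2.162451, -30.924486)
h = r sin θ − e = -30.924486 − 10 = -40.924486
x = r cos θ + √(L² − h²) = -2.162451 + √(21904.0 − 1674.8135) = -2.162451 + 142.229345 = 140.066894

140.0669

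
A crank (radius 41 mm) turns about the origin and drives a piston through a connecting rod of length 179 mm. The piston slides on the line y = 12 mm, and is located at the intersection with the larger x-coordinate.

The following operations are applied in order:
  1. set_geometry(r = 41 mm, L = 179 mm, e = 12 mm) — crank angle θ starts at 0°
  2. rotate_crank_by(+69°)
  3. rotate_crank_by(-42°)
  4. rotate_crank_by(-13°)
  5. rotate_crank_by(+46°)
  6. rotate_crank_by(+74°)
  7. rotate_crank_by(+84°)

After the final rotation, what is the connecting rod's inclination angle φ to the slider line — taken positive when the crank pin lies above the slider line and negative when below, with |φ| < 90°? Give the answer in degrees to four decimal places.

set_geometry: r = 41 mm, L = 179 mm, e = 12 mm; θ ← 0°
rotate_crank_by(+69°): θ ← 0° +69° = 69°
rotate_crank_by(-42°): θ ← 69° -42° = 27°
rotate_crank_by(-13°): θ ← 27° -13° = 14°
rotate_crank_by(+46°): θ ← 14° +46° = 60°
rotate_crank_by(+74°): θ ← 60° +74° = 134°
rotate_crank_by(+84°): θ ← 134° +84° = 218°
crank pin P = (r cos θ, r sin θ) = (-32.308441, -25.242120)
h = r sin θ − e = -25.242120 − 12 = -37.242120
sin φ = h / L = -37.242120 / 179 = -0.20805654
φ = arcsin(-0.20805654) = -12.008485°

-12.0085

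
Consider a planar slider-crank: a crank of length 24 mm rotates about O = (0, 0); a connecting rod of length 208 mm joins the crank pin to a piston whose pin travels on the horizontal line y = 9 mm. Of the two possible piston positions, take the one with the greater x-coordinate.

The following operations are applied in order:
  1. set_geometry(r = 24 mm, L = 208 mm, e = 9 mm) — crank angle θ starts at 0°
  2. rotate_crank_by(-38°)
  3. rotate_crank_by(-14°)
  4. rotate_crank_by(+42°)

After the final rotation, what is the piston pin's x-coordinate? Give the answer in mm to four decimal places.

set_geometry: r = 24 mm, L = 208 mm, e = 9 mm; θ ← 0°
rotate_crank_by(-38°): θ ← 0° -38° = -38°
rotate_crank_by(-14°): θ ← -38° -14° = -52°
rotate_crank_by(+42°): θ ← -52° +42° = -10°
crank pin P = (r cos θ, r sin θ) = (23.635386, -4.167556)
h = r sin θ − e = -4.167556 − 9 = -13.167556
x = r cos θ + √(L² − h²) = 23.635386 + √(43264.0 − 173.3845) = 23.635386 + 207.582792 = 231.218178

231.2182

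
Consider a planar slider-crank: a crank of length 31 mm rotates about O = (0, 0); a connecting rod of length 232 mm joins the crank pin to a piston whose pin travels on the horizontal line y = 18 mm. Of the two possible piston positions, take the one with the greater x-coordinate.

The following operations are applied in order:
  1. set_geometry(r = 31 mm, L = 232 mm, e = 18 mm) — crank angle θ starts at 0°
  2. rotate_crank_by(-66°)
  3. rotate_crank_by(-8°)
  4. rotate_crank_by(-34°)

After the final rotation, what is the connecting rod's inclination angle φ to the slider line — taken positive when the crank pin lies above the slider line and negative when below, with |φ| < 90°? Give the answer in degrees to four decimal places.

-11.8100

set_geometry: r = 31 mm, L = 232 mm, e = 18 mm; θ ← 0°
rotate_crank_by(-66°): θ ← 0° -66° = -66°
rotate_crank_by(-8°): θ ← -66° -8° = -74°
rotate_crank_by(-34°): θ ← -74° -34° = -108°
crank pin P = (r cos θ, r sin θ) = (-9.579527, -29.482752)
h = r sin θ − e = -29.482752 − 18 = -47.482752
sin φ = h / L = -47.482752 / 232 = -0.20466703
φ = arcsin(-0.20466703) = -11.810008°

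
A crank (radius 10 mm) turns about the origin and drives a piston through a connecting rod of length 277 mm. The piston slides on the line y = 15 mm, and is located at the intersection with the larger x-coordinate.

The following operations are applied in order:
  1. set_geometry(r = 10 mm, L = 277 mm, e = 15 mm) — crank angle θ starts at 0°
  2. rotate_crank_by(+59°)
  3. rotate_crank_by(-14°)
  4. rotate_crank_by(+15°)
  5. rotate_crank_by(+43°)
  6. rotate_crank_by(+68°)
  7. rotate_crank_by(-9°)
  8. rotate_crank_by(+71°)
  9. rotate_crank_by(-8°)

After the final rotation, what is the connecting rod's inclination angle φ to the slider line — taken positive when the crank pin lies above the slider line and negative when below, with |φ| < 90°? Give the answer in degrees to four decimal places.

-4.5701

set_geometry: r = 10 mm, L = 277 mm, e = 15 mm; θ ← 0°
rotate_crank_by(+59°): θ ← 0° +59° = 59°
rotate_crank_by(-14°): θ ← 59° -14° = 45°
rotate_crank_by(+15°): θ ← 45° +15° = 60°
rotate_crank_by(+43°): θ ← 60° +43° = 103°
rotate_crank_by(+68°): θ ← 103° +68° = 171°
rotate_crank_by(-9°): θ ← 171° -9° = 162°
rotate_crank_by(+71°): θ ← 162° +71° = 233°
rotate_crank_by(-8°): θ ← 233° -8° = 225°
crank pin P = (r cos θ, r sin θ) = (-7.071068, -7.071068)
h = r sin θ − e = -7.071068 − 15 = -22.071068
sin φ = h / L = -22.071068 / 277 = -0.07967895
φ = arcsin(-0.07967895) = -4.570112°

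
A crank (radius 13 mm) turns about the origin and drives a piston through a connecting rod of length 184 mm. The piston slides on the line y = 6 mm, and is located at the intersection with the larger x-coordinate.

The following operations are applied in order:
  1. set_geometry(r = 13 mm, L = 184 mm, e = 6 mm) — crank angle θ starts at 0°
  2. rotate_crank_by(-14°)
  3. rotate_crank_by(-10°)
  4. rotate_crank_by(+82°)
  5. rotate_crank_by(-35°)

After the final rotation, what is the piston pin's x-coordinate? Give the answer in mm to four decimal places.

set_geometry: r = 13 mm, L = 184 mm, e = 6 mm; θ ← 0°
rotate_crank_by(-14°): θ ← 0° -14° = -14°
rotate_crank_by(-10°): θ ← -14° -10° = -24°
rotate_crank_by(+82°): θ ← -24° +82° = 58°
rotate_crank_by(-35°): θ ← 58° -35° = 23°
crank pin P = (r cos θ, r sin θ) = (11.966563, 5.079505)
h = r sin θ − e = 5.079505 − 6 = -0.920495
x = r cos θ + √(L² − h²) = 11.966563 + √(33856.0 − 0.8473) = 11.966563 + 183.997698 = 195.964261

195.9643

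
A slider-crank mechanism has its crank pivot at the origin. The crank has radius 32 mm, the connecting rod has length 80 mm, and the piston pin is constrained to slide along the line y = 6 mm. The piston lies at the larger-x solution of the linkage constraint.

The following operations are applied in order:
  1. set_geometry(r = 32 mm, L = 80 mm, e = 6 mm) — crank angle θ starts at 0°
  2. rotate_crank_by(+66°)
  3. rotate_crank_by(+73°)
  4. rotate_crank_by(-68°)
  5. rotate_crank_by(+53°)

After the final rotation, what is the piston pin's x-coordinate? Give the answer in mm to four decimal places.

set_geometry: r = 32 mm, L = 80 mm, e = 6 mm; θ ← 0°
rotate_crank_by(+66°): θ ← 0° +66° = 66°
rotate_crank_by(+73°): θ ← 66° +73° = 139°
rotate_crank_by(-68°): θ ← 139° -68° = 71°
rotate_crank_by(+53°): θ ← 71° +53° = 124°
crank pin P = (r cos θ, r sin θ) = (-17.894173, 26.529202)
h = r sin θ − e = 26.529202 − 6 = 20.529202
x = r cos θ + √(L² − h²) = -17.894173 + √(6400.0 − 421.4481) = -17.894173 + 77.321096 = 59.426923

59.4269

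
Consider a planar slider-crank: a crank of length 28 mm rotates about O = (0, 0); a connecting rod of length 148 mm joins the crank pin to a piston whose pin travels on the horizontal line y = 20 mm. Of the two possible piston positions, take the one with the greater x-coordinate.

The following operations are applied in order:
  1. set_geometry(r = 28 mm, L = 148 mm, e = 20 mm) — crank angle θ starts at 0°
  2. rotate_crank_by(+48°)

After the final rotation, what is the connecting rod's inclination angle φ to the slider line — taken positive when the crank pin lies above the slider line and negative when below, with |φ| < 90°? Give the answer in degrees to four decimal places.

0.3128

set_geometry: r = 28 mm, L = 148 mm, e = 20 mm; θ ← 0°
rotate_crank_by(+48°): θ ← 0° +48° = 48°
crank pin P = (r cos θ, r sin θ) = (18.735657, 20.808055)
h = r sin θ − e = 20.808055 − 20 = 0.808055
sin φ = h / L = 0.808055 / 148 = 0.00545983
φ = arcsin(0.00545983) = 0.312827°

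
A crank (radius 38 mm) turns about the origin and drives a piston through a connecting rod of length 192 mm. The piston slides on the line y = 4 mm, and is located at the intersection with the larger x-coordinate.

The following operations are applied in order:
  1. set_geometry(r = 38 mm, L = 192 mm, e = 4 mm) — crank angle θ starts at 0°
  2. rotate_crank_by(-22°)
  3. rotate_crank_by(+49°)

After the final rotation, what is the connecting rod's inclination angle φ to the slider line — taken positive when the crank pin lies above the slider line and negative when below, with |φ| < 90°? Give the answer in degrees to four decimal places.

set_geometry: r = 38 mm, L = 192 mm, e = 4 mm; θ ← 0°
rotate_crank_by(-22°): θ ← 0° -22° = -22°
rotate_crank_by(+49°): θ ← -22° +49° = 27°
crank pin P = (r cos θ, r sin θ) = (33.858248, 17.251639)
h = r sin θ − e = 17.251639 − 4 = 13.251639
sin φ = h / L = 13.251639 / 192 = 0.06901895
φ = arcsin(0.06901895) = 3.957641°

3.9576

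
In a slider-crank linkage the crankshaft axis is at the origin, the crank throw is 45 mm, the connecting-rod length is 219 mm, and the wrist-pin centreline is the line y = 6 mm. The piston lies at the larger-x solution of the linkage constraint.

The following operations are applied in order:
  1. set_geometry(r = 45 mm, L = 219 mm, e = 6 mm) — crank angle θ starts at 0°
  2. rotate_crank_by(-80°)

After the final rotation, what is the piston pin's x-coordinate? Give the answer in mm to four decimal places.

220.9556

set_geometry: r = 45 mm, L = 219 mm, e = 6 mm; θ ← 0°
rotate_crank_by(-80°): θ ← 0° -80° = -80°
crank pin P = (r cos θ, r sin θ) = (7.814168, -44.316349)
h = r sin θ − e = -44.316349 − 6 = -50.316349
x = r cos θ + √(L² − h²) = 7.814168 + √(47961.0 − 2531.7350) = 7.814168 + 213.141420 = 220.955588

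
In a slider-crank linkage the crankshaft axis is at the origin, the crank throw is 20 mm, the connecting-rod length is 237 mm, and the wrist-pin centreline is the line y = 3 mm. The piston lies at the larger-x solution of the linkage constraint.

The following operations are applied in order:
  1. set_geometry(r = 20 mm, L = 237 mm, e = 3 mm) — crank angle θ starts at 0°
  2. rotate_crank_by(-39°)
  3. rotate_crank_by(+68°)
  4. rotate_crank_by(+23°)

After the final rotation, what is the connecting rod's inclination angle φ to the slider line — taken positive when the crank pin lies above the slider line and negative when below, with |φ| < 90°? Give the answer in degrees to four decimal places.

3.0863

set_geometry: r = 20 mm, L = 237 mm, e = 3 mm; θ ← 0°
rotate_crank_by(-39°): θ ← 0° -39° = -39°
rotate_crank_by(+68°): θ ← -39° +68° = 29°
rotate_crank_by(+23°): θ ← 29° +23° = 52°
crank pin P = (r cos θ, r sin θ) = (12.313230, 15.760215)
h = r sin θ − e = 15.760215 − 3 = 12.760215
sin φ = h / L = 12.760215 / 237 = 0.05384057
φ = arcsin(0.05384057) = 3.086330°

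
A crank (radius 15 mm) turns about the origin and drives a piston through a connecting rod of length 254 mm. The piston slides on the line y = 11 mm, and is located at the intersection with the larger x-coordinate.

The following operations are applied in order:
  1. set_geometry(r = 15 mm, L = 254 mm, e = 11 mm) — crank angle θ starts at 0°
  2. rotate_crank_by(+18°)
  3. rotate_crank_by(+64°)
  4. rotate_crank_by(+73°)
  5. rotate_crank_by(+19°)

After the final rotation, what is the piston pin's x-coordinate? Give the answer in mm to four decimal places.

set_geometry: r = 15 mm, L = 254 mm, e = 11 mm; θ ← 0°
rotate_crank_by(+18°): θ ← 0° +18° = 18°
rotate_crank_by(+64°): θ ← 18° +64° = 82°
rotate_crank_by(+73°): θ ← 82° +73° = 155°
rotate_crank_by(+19°): θ ← 155° +19° = 174°
crank pin P = (r cos θ, r sin θ) = (-14.917828, 1.567927)
h = r sin θ − e = 1.567927 − 11 = -9.432073
x = r cos θ + √(L² − h²) = -14.917828 + √(64516.0 − 88.9640) = -14.917828 + 253.824814 = 238.906985

238.9070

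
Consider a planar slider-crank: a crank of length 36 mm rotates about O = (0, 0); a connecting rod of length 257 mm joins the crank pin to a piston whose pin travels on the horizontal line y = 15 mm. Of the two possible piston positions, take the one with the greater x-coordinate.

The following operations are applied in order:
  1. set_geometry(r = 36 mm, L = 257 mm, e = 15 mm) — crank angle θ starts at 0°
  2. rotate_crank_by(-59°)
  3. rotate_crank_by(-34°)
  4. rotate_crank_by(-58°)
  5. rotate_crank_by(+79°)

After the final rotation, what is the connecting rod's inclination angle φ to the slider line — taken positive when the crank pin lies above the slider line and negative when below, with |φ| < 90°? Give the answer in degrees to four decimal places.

set_geometry: r = 36 mm, L = 257 mm, e = 15 mm; θ ← 0°
rotate_crank_by(-59°): θ ← 0° -59° = -59°
rotate_crank_by(-34°): θ ← -59° -34° = -93°
rotate_crank_by(-58°): θ ← -93° -58° = -151°
rotate_crank_by(+79°): θ ← -151° +79° = -72°
crank pin P = (r cos θ, r sin θ) = (11.124612, -34.238035)
h = r sin θ − e = -34.238035 − 15 = -49.238035
sin φ = h / L = -49.238035 / 257 = -0.19158768
φ = arcsin(-0.19158768) = -11.045454°

-11.0455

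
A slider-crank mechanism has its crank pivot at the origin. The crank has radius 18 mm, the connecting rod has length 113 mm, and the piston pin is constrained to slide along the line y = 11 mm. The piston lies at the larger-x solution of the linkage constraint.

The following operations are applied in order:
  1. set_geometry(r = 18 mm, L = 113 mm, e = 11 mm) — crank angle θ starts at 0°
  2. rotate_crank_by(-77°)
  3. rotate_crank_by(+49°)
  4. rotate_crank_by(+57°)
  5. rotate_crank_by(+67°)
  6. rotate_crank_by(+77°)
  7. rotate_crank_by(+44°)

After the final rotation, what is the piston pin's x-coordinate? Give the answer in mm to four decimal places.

set_geometry: r = 18 mm, L = 113 mm, e = 11 mm; θ ← 0°
rotate_crank_by(-77°): θ ← 0° -77° = -77°
rotate_crank_by(+49°): θ ← -77° +49° = -28°
rotate_crank_by(+57°): θ ← -28° +57° = 29°
rotate_crank_by(+67°): θ ← 29° +67° = 96°
rotate_crank_by(+77°): θ ← 96° +77° = 173°
rotate_crank_by(+44°): θ ← 173° +44° = 217°
crank pin P = (r cos θ, r sin θ) = (-14.375439, -10.832670)
h = r sin θ − e = -10.832670 − 11 = -21.832670
x = r cos θ + √(L² − h²) = -14.375439 + √(12769.0 − 476.6655) = -14.375439 + 110.870801 = 96.495362

96.4954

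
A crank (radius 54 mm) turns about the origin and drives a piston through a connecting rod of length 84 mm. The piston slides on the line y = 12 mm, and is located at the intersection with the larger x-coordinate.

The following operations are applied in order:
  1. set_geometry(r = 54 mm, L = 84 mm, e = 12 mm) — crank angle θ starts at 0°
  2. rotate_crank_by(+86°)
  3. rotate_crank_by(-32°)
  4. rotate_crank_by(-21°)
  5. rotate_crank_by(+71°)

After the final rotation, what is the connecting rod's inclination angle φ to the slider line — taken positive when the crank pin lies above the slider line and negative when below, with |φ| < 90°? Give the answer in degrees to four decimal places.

set_geometry: r = 54 mm, L = 84 mm, e = 12 mm; θ ← 0°
rotate_crank_by(+86°): θ ← 0° +86° = 86°
rotate_crank_by(-32°): θ ← 86° -32° = 54°
rotate_crank_by(-21°): θ ← 54° -21° = 33°
rotate_crank_by(+71°): θ ← 33° +71° = 104°
crank pin P = (r cos θ, r sin θ) = (-13.063782, 52.395969)
h = r sin θ − e = 52.395969 − 12 = 40.395969
sin φ = h / L = 40.395969 / 84 = 0.48090440
φ = arcsin(0.48090440) = 28.744486°

28.7445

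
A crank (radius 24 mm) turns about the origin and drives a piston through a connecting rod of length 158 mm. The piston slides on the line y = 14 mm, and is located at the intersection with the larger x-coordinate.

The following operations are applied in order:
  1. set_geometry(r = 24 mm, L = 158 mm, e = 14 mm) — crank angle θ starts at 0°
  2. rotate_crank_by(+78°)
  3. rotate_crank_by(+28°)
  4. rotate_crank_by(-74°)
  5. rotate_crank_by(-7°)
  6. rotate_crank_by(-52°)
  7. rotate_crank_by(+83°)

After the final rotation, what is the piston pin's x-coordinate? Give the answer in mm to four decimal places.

set_geometry: r = 24 mm, L = 158 mm, e = 14 mm; θ ← 0°
rotate_crank_by(+78°): θ ← 0° +78° = 78°
rotate_crank_by(+28°): θ ← 78° +28° = 106°
rotate_crank_by(-74°): θ ← 106° -74° = 32°
rotate_crank_by(-7°): θ ← 32° -7° = 25°
rotate_crank_by(-52°): θ ← 25° -52° = -27°
rotate_crank_by(+83°): θ ← -27° +83° = 56°
crank pin P = (r cos θ, r sin θ) = (13.420630, 19.896902)
h = r sin θ − e = 19.896902 − 14 = 5.896902
x = r cos θ + √(L² − h²) = 13.420630 + √(24964.0 − 34.7735) = 13.420630 + 157.889919 = 171.310549

171.3105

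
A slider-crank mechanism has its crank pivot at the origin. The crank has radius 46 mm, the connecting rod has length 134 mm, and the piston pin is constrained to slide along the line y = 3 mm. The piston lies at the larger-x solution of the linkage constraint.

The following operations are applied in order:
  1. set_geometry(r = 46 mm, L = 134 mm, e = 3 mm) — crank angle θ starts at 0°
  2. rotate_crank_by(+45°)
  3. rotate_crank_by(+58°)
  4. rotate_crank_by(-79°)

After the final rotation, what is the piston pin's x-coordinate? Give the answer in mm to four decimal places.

set_geometry: r = 46 mm, L = 134 mm, e = 3 mm; θ ← 0°
rotate_crank_by(+45°): θ ← 0° +45° = 45°
rotate_crank_by(+58°): θ ← 45° +58° = 103°
rotate_crank_by(-79°): θ ← 103° -79° = 24°
crank pin P = (r cos θ, r sin θ) = (42.023091, 18.709886)
h = r sin θ − e = 18.709886 − 3 = 15.709886
x = r cos θ + √(L² − h²) = 42.023091 + √(17956.0 − 246.8005) = 42.023091 + 133.075916 = 175.099007

175.0990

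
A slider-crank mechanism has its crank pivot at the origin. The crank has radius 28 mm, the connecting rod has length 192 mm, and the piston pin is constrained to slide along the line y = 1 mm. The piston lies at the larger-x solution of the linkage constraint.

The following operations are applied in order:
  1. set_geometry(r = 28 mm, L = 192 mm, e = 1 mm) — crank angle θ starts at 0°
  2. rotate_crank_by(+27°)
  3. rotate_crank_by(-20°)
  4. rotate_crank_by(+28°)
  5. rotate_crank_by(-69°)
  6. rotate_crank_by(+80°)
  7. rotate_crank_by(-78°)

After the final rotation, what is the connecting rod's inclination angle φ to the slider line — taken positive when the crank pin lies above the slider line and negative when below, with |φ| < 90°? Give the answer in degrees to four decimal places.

set_geometry: r = 28 mm, L = 192 mm, e = 1 mm; θ ← 0°
rotate_crank_by(+27°): θ ← 0° +27° = 27°
rotate_crank_by(-20°): θ ← 27° -20° = 7°
rotate_crank_by(+28°): θ ← 7° +28° = 35°
rotate_crank_by(-69°): θ ← 35° -69° = -34°
rotate_crank_by(+80°): θ ← -34° +80° = 46°
rotate_crank_by(-78°): θ ← 46° -78° = -32°
crank pin P = (r cos θ, r sin θ) = (23.745347, -14.837739)
h = r sin θ − e = -14.837739 − 1 = -15.837739
sin φ = h / L = -15.837739 / 192 = -0.08248823
φ = arcsin(-0.08248823) = -4.731603°

-4.7316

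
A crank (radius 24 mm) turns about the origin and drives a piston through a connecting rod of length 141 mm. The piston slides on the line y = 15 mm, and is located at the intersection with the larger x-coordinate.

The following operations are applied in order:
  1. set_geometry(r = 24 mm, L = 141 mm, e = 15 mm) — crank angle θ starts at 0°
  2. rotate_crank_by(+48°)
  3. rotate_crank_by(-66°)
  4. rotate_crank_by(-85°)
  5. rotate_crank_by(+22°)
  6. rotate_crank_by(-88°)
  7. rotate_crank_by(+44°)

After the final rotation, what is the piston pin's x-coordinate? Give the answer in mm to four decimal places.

set_geometry: r = 24 mm, L = 141 mm, e = 15 mm; θ ← 0°
rotate_crank_by(+48°): θ ← 0° +48° = 48°
rotate_crank_by(-66°): θ ← 48° -66° = -18°
rotate_crank_by(-85°): θ ← -18° -85° = -103°
rotate_crank_by(+22°): θ ← -103° +22° = -81°
rotate_crank_by(-88°): θ ← -81° -88° = -169°
rotate_crank_by(+44°): θ ← -169° +44° = -125°
crank pin P = (r cos θ, r sin θ) = (-13.765834, -19.659649)
h = r sin θ − e = -19.659649 − 15 = -34.659649
x = r cos θ + √(L² − h²) = -13.765834 + √(19881.0 − 1201.2913) = -13.765834 + 136.673731 = 122.907896

122.9079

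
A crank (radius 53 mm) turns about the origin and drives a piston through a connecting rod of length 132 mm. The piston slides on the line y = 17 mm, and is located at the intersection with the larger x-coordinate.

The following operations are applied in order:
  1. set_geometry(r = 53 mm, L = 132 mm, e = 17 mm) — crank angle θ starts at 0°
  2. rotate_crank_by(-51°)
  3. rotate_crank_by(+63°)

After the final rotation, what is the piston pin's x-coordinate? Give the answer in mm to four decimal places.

183.7063

set_geometry: r = 53 mm, L = 132 mm, e = 17 mm; θ ← 0°
rotate_crank_by(-51°): θ ← 0° -51° = -51°
rotate_crank_by(+63°): θ ← -51° +63° = 12°
crank pin P = (r cos θ, r sin θ) = (51.841823, 11.019320)
h = r sin θ − e = 11.019320 − 17 = -5.980680
x = r cos θ + √(L² − h²) = 51.841823 + √(17424.0 − 35.7685) = 51.841823 + 131.864444 = 183.706266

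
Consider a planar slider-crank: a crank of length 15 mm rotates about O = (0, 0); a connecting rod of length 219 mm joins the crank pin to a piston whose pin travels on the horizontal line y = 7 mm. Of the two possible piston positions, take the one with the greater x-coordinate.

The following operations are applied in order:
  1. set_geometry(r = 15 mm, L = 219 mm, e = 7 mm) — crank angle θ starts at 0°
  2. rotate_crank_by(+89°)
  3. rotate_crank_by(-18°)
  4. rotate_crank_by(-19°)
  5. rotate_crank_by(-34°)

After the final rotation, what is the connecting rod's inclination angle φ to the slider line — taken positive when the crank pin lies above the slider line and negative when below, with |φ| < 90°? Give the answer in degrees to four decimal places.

-0.6187

set_geometry: r = 15 mm, L = 219 mm, e = 7 mm; θ ← 0°
rotate_crank_by(+89°): θ ← 0° +89° = 89°
rotate_crank_by(-18°): θ ← 89° -18° = 71°
rotate_crank_by(-19°): θ ← 71° -19° = 52°
rotate_crank_by(-34°): θ ← 52° -34° = 18°
crank pin P = (r cos θ, r sin θ) = (14.265848, 4.635255)
h = r sin θ − e = 4.635255 − 7 = -2.364745
sin φ = h / L = -2.364745 / 219 = -0.01079792
φ = arcsin(-0.01079792) = -0.618687°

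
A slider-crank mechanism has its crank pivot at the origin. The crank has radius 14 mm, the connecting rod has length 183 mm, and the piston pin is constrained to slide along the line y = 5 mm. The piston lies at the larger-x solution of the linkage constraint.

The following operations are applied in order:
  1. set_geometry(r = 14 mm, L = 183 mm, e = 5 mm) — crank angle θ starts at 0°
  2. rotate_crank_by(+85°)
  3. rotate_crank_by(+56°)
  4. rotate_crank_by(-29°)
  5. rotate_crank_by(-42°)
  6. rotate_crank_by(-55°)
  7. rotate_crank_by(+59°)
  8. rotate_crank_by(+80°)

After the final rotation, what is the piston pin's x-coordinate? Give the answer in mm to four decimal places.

set_geometry: r = 14 mm, L = 183 mm, e = 5 mm; θ ← 0°
rotate_crank_by(+85°): θ ← 0° +85° = 85°
rotate_crank_by(+56°): θ ← 85° +56° = 141°
rotate_crank_by(-29°): θ ← 141° -29° = 112°
rotate_crank_by(-42°): θ ← 112° -42° = 70°
rotate_crank_by(-55°): θ ← 70° -55° = 15°
rotate_crank_by(+59°): θ ← 15° +59° = 74°
rotate_crank_by(+80°): θ ← 74° +80° = 154°
crank pin P = (r cos θ, r sin θ) = (-12.583117, 6.137196)
h = r sin θ − e = 6.137196 − 5 = 1.137196
x = r cos θ + √(L² − h²) = -12.583117 + √(33489.0 − 1.2932) = -12.583117 + 182.996467 = 170.413350

170.4133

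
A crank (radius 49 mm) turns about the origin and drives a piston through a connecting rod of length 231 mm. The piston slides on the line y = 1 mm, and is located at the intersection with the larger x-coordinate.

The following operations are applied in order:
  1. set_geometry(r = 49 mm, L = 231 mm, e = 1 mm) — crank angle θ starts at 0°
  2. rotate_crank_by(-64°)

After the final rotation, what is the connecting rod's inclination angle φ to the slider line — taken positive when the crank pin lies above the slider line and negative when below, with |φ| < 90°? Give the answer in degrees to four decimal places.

-11.2437

set_geometry: r = 49 mm, L = 231 mm, e = 1 mm; θ ← 0°
rotate_crank_by(-64°): θ ← 0° -64° = -64°
crank pin P = (r cos θ, r sin θ) = (21.480186, -44.040908)
h = r sin θ − e = -44.040908 − 1 = -45.040908
sin φ = h / L = -45.040908 / 231 = -0.19498229
φ = arcsin(-0.19498229) = -11.243689°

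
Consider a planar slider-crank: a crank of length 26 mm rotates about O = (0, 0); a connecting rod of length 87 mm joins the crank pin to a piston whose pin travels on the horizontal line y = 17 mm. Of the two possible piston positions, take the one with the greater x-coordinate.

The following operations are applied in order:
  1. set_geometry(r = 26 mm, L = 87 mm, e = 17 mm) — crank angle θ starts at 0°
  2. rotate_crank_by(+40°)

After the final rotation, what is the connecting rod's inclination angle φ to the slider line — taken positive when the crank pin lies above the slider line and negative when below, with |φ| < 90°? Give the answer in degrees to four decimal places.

-0.1894

set_geometry: r = 26 mm, L = 87 mm, e = 17 mm; θ ← 0°
rotate_crank_by(+40°): θ ← 0° +40° = 40°
crank pin P = (r cos θ, r sin θ) = (19.917156, 16.712478)
h = r sin θ − e = 16.712478 − 17 = -0.287522
sin φ = h / L = -0.287522 / 87 = -0.00330485
φ = arcsin(-0.00330485) = -0.189354°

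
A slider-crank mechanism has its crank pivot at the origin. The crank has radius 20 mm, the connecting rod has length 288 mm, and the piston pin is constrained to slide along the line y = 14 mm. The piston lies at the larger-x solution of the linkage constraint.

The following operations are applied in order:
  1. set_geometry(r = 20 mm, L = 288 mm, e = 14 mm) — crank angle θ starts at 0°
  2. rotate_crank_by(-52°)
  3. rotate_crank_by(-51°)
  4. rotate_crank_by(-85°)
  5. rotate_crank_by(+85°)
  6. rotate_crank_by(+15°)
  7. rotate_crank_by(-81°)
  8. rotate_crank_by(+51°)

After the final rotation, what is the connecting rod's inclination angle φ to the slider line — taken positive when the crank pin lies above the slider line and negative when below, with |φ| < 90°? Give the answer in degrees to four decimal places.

-6.3111

set_geometry: r = 20 mm, L = 288 mm, e = 14 mm; θ ← 0°
rotate_crank_by(-52°): θ ← 0° -52° = -52°
rotate_crank_by(-51°): θ ← -52° -51° = -103°
rotate_crank_by(-85°): θ ← -103° -85° = -188°
rotate_crank_by(+85°): θ ← -188° +85° = -103°
rotate_crank_by(+15°): θ ← -103° +15° = -88°
rotate_crank_by(-81°): θ ← -88° -81° = -169°
rotate_crank_by(+51°): θ ← -169° +51° = -118°
crank pin P = (r cos θ, r sin θ) = (-9.389431, -17.658952)
h = r sin θ − e = -17.658952 − 14 = -31.658952
sin φ = h / L = -31.658952 / 288 = -0.10992692
φ = arcsin(-0.10992692) = -6.311103°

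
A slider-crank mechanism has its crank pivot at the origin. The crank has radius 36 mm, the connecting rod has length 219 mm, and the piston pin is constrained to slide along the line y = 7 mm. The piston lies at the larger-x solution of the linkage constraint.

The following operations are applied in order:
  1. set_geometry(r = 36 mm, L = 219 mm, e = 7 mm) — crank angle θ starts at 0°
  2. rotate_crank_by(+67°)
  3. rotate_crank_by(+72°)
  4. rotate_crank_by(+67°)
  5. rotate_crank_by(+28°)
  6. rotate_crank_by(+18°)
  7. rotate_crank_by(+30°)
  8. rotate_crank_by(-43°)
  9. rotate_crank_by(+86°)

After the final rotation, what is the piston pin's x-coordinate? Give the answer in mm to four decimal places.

246.7371

set_geometry: r = 36 mm, L = 219 mm, e = 7 mm; θ ← 0°
rotate_crank_by(+67°): θ ← 0° +67° = 67°
rotate_crank_by(+72°): θ ← 67° +72° = 139°
rotate_crank_by(+67°): θ ← 139° +67° = 206°
rotate_crank_by(+28°): θ ← 206° +28° = 234°
rotate_crank_by(+18°): θ ← 234° +18° = 252°
rotate_crank_by(+30°): θ ← 252° +30° = 282°
rotate_crank_by(-43°): θ ← 282° -43° = 239°
rotate_crank_by(+86°): θ ← 239° +86° = 325°
crank pin P = (r cos θ, r sin θ) = (29.489474, -20.648752)
h = r sin θ − e = -20.648752 − 7 = -27.648752
x = r cos θ + √(L² − h²) = 29.489474 + √(47961.0 − 764.4535) = 29.489474 + 217.247662 = 246.737135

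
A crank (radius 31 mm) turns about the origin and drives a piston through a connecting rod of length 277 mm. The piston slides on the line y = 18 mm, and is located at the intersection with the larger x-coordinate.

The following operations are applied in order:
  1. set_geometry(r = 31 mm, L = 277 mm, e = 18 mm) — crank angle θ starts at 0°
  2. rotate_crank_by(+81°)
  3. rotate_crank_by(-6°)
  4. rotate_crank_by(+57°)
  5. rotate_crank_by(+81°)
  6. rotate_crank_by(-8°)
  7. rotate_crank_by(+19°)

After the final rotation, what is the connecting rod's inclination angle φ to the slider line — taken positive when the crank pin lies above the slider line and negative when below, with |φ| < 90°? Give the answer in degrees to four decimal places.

-8.2055

set_geometry: r = 31 mm, L = 277 mm, e = 18 mm; θ ← 0°
rotate_crank_by(+81°): θ ← 0° +81° = 81°
rotate_crank_by(-6°): θ ← 81° -6° = 75°
rotate_crank_by(+57°): θ ← 75° +57° = 132°
rotate_crank_by(+81°): θ ← 132° +81° = 213°
rotate_crank_by(-8°): θ ← 213° -8° = 205°
rotate_crank_by(+19°): θ ← 205° +19° = 224°
crank pin P = (r cos θ, r sin θ) = (-22.299534, -21.534409)
h = r sin θ − e = -21.534409 − 18 = -39.534409
sin φ = h / L = -39.534409 / 277 = -0.14272350
φ = arcsin(-0.14272350) = -8.205474°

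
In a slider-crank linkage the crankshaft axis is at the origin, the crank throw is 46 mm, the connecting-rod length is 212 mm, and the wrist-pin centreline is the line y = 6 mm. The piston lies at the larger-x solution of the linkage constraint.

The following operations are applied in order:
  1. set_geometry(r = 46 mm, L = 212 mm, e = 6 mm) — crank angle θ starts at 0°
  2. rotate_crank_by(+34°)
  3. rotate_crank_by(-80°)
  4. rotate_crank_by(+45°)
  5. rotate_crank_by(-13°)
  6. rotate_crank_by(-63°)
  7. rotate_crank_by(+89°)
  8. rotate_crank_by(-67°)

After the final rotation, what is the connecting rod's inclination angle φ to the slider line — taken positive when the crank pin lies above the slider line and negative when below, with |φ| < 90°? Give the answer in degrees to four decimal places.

-11.8905

set_geometry: r = 46 mm, L = 212 mm, e = 6 mm; θ ← 0°
rotate_crank_by(+34°): θ ← 0° +34° = 34°
rotate_crank_by(-80°): θ ← 34° -80° = -46°
rotate_crank_by(+45°): θ ← -46° +45° = -1°
rotate_crank_by(-13°): θ ← -1° -13° = -14°
rotate_crank_by(-63°): θ ← -14° -63° = -77°
rotate_crank_by(+89°): θ ← -77° +89° = 12°
rotate_crank_by(-67°): θ ← 12° -67° = -55°
crank pin P = (r cos θ, r sin θ) = (26.384516, -37.680994)
h = r sin θ − e = -37.680994 − 6 = -43.680994
sin φ = h / L = -43.680994 / 212 = -0.20604242
φ = arcsin(-0.20604242) = -11.890528°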